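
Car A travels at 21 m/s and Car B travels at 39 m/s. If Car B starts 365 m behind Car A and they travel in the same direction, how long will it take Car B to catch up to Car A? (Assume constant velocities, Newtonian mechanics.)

Relative speed: v_rel = 39 - 21 = 18 m/s
Time to catch: t = d₀/v_rel = 365/18 = 20.28 s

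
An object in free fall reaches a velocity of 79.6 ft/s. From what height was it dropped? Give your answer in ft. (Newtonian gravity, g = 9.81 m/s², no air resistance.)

v = 79.6 ft/s × 0.3048 = 24.2621 m/s
h = v² / (2g) = 24.2621² / (2 × 9.81) = 30.0025 m
h = 30.0025 m / 0.3048 = 98.43 ft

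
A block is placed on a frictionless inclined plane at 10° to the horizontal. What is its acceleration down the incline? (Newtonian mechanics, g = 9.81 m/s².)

a = g sin(θ) = 9.81 × sin(10°) = 9.81 × 0.1736 = 1.7 m/s²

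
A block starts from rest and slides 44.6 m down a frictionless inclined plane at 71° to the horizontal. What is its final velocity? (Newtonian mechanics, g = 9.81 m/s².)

a = g sin(θ) = 9.81 × sin(71°) = 9.2755 m/s²
v = √(2ad) = √(2 × 9.2755 × 44.6) = 28.76 m/s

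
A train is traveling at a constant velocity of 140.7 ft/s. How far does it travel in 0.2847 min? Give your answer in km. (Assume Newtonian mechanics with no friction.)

v = 140.7 ft/s × 0.3048 = 42.8854 m/s
t = 0.2847 min × 60.0 = 17.082 s
d = v × t = 42.8854 × 17.082 = 732.568 m
d = 732.568 m / 1000.0 = 0.7326 km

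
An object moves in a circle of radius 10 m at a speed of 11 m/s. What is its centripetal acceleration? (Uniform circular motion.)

a_c = v²/r = 11²/10 = 121/10 = 12.1 m/s²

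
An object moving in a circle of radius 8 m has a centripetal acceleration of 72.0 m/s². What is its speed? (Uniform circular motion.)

v = √(a_c × r) = √(72.0 × 8) = 24.0 m/s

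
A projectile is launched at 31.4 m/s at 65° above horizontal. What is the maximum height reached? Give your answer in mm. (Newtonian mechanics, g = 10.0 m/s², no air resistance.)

H = v₀² × sin²(θ) / (2g) = 31.4² × sin(65°)² / (2 × 10.0) = 985.96 × 0.821394 / 20.0 = 40.4931 m
H = 40.4931 m / 0.001 = 40490 mm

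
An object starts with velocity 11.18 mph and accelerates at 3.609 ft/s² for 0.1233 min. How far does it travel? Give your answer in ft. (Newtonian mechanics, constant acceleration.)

v₀ = 11.18 mph × 0.44704 = 4.99791 m/s
a = 3.609 ft/s² × 0.3048 = 1.10002 m/s²
t = 0.1233 min × 60.0 = 7.398 s
d = v₀ × t + ½ × a × t² = 4.99791 × 7.398 + 0.5 × 1.10002 × 7.398² = 67.0768 m
d = 67.0768 m / 0.3048 = 220.1 ft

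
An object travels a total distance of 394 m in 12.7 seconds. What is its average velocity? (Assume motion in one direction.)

v_avg = Δd / Δt = 394 / 12.7 = 31.02 m/s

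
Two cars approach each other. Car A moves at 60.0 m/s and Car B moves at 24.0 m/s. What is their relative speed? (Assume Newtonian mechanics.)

v_rel = v_A + v_B = 60.0 + 24.0 = 84.0 m/s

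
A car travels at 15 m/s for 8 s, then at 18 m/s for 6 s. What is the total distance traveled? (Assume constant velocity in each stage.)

d₁ = v₁t₁ = 15 × 8 = 120 m
d₂ = v₂t₂ = 18 × 6 = 108 m
d_total = 120 + 108 = 228 m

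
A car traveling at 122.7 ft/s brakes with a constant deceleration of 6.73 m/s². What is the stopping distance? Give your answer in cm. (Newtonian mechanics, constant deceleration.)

v₀ = 122.7 ft/s × 0.3048 = 37.399 m/s
d = v₀² / (2a) = 37.399² / (2 × 6.73) = 1398.69 / 13.46 = 103.915 m
d = 103.915 m / 0.01 = 10390 cm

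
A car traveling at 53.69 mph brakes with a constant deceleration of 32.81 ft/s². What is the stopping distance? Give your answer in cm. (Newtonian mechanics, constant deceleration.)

v₀ = 53.69 mph × 0.44704 = 24.0016 m/s
a = 32.81 ft/s² × 0.3048 = 10.0005 m/s²
d = v₀² / (2a) = 24.0016² / (2 × 10.0005) = 576.077 / 20.001 = 28.8024 m
d = 28.8024 m / 0.01 = 2880 cm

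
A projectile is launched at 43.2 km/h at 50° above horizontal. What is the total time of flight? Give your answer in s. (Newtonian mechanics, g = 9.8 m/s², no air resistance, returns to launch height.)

v₀ = 43.2 km/h × 0.2777777777777778 = 12.0 m/s
T = 2 × v₀ × sin(θ) / g = 2 × 12.0 × sin(50°) / 9.8 = 2 × 12.0 × 0.766044 / 9.8 = 1.876 s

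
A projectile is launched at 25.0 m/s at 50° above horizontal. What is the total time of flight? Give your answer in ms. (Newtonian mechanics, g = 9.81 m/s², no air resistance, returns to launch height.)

T = 2 × v₀ × sin(θ) / g = 2 × 25.0 × sin(50°) / 9.81 = 2 × 25.0 × 0.766044 / 9.81 = 3.9044 s
T = 3.9044 s / 0.001 = 3904 ms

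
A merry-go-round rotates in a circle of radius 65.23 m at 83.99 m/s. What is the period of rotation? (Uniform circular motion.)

T = 2πr/v = 2π×65.23/83.99 = 4.88 s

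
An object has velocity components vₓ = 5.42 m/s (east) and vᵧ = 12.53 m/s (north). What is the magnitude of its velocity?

|v| = √(vₓ² + vᵧ²) = √(5.42² + 12.53²) = √(186.3773) = 13.65 m/s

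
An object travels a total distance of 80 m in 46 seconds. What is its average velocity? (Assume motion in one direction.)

v_avg = Δd / Δt = 80 / 46 = 1.74 m/s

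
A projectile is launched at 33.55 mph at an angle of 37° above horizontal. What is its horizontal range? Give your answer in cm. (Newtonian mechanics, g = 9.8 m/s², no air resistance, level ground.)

v₀ = 33.55 mph × 0.44704 = 14.9982 m/s
R = v₀² × sin(2θ) / g = 14.9982² × sin(2 × 37°) / 9.8 = 224.946 × 0.961262 / 9.8 = 22.0645 m
R = 22.0645 m / 0.01 = 2206 cm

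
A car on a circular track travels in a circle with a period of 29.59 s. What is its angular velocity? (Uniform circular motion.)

ω = 2π/T = 2π/29.59 = 0.2123 rad/s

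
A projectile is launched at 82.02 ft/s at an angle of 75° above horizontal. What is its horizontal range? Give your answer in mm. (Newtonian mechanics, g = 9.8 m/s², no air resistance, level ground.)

v₀ = 82.02 ft/s × 0.3048 = 24.9997 m/s
R = v₀² × sin(2θ) / g = 24.9997² × sin(2 × 75°) / 9.8 = 624.985 × 0.5 / 9.8 = 31.887 m
R = 31.887 m / 0.001 = 31890 mm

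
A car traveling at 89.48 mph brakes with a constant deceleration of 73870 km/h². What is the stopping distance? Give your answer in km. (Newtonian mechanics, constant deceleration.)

v₀ = 89.48 mph × 0.44704 = 40.0011 m/s
a = 73870 km/h² × 7.716049382716049e-05 = 5.69985 m/s²
d = v₀² / (2a) = 40.0011² / (2 × 5.69985) = 1600.09 / 11.3997 = 140.362 m
d = 140.362 m / 1000.0 = 0.1404 km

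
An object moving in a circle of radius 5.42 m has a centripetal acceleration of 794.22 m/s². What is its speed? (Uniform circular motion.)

v = √(a_c × r) = √(794.22 × 5.42) = 65.61 m/s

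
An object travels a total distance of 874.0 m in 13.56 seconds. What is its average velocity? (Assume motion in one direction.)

v_avg = Δd / Δt = 874.0 / 13.56 = 64.45 m/s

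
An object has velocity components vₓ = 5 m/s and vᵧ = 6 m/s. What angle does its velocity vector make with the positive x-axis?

θ = arctan(vᵧ/vₓ) = arctan(6/5) = 50.19°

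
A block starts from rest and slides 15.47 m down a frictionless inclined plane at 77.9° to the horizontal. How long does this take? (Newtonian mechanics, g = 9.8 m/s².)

a = g sin(θ) = 9.8 × sin(77.9°) = 9.5823 m/s²
t = √(2d/a) = √(2 × 15.47 / 9.5823) = 1.8 s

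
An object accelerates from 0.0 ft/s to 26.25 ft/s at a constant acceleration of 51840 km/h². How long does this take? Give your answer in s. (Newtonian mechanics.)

v₀ = 0.0 ft/s × 0.3048 = 0.0 m/s
v = 26.25 ft/s × 0.3048 = 8.001 m/s
a = 51840 km/h² × 7.716049382716049e-05 = 4.0 m/s²
t = (v - v₀) / a = (8.001 - 0.0) / 4.0 = 2.0 s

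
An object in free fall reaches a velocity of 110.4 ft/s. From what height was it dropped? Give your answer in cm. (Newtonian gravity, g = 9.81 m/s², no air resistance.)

v = 110.4 ft/s × 0.3048 = 33.6499 m/s
h = v² / (2g) = 33.6499² / (2 × 9.81) = 57.7123 m
h = 57.7123 m / 0.01 = 5771 cm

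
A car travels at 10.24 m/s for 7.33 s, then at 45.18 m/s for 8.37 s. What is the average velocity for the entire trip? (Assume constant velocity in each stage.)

d₁ = v₁t₁ = 10.24 × 7.33 = 75.0592 m
d₂ = v₂t₂ = 45.18 × 8.37 = 378.1566 m
d_total = 453.2158 m, t_total = 15.7 s
v_avg = d_total/t_total = 453.2158/15.7 = 28.87 m/s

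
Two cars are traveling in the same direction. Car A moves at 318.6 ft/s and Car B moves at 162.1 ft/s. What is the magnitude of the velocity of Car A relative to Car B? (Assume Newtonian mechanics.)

v_rel = |v_A - v_B| = |318.6 - 162.1| = 156.5 ft/s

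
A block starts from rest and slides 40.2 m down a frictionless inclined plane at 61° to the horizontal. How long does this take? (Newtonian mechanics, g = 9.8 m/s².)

a = g sin(θ) = 9.8 × sin(61°) = 8.5713 m/s²
t = √(2d/a) = √(2 × 40.2 / 8.5713) = 3.06 s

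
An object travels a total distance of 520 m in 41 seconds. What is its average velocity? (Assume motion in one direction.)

v_avg = Δd / Δt = 520 / 41 = 12.68 m/s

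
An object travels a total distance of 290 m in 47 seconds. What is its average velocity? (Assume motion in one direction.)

v_avg = Δd / Δt = 290 / 47 = 6.17 m/s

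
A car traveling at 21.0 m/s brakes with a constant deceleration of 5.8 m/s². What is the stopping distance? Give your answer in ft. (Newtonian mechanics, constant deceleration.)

d = v₀² / (2a) = 21.0² / (2 × 5.8) = 441.0 / 11.6 = 38.0172 m
d = 38.0172 m / 0.3048 = 124.7 ft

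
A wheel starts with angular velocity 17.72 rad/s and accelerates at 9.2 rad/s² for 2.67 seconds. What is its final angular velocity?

ω = ω₀ + αt = 17.72 + 9.2 × 2.67 = 42.28 rad/s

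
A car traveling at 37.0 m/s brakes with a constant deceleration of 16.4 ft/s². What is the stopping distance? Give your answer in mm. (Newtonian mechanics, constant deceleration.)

a = 16.4 ft/s² × 0.3048 = 4.99872 m/s²
d = v₀² / (2a) = 37.0² / (2 × 4.99872) = 1369.0 / 9.99744 = 136.935 m
d = 136.935 m / 0.001 = 136900 mm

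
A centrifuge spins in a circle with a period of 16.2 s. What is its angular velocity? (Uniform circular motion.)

ω = 2π/T = 2π/16.2 = 0.3879 rad/s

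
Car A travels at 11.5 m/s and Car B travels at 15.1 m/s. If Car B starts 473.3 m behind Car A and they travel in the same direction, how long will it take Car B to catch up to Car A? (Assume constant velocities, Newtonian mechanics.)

Relative speed: v_rel = 15.1 - 11.5 = 3.6 m/s
Time to catch: t = d₀/v_rel = 473.3/3.6 = 131.47 s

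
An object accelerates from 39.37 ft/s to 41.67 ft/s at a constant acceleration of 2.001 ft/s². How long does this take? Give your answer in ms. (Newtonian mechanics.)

v₀ = 39.37 ft/s × 0.3048 = 12.0 m/s
v = 41.67 ft/s × 0.3048 = 12.701 m/s
a = 2.001 ft/s² × 0.3048 = 0.609905 m/s²
t = (v - v₀) / a = (12.701 - 12.0) / 0.609905 = 1.14936 s
t = 1.14936 s / 0.001 = 1149 ms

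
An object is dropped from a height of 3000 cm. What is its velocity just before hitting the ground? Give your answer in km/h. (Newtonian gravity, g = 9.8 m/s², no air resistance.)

h = 3000 cm × 0.01 = 30.0 m
v = √(2gh) = √(2 × 9.8 × 30.0) = 24.2487 m/s
v = 24.2487 m/s / 0.2777777777777778 = 87.3 km/h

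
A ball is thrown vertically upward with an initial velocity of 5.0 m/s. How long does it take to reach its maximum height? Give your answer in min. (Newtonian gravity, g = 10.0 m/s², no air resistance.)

t_up = v₀ / g = 5.0 / 10.0 = 0.5 s
t_up = 0.5 s / 60.0 = 0.008333 min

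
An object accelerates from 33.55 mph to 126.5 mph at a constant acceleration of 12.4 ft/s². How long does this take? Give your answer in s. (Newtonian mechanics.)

v₀ = 33.55 mph × 0.44704 = 14.9982 m/s
v = 126.5 mph × 0.44704 = 56.5506 m/s
a = 12.4 ft/s² × 0.3048 = 3.77952 m/s²
t = (v - v₀) / a = (56.5506 - 14.9982) / 3.77952 = 10.99 s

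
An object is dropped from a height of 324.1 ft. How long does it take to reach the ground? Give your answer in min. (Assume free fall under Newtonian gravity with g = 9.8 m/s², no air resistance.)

h = 324.1 ft × 0.3048 = 98.7857 m
t = √(2h/g) = √(2 × 98.7857 / 9.8) = 4.49003 s
t = 4.49003 s / 60.0 = 0.07483 min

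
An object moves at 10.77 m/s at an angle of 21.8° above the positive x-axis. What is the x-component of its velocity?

vₓ = v cos(θ) = 10.77 × cos(21.8°) = 10.0 m/s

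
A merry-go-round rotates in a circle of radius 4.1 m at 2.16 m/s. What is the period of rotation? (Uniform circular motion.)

T = 2πr/v = 2π×4.1/2.16 = 11.93 s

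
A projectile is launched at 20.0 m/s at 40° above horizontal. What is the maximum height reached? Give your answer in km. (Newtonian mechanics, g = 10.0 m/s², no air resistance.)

H = v₀² × sin²(θ) / (2g) = 20.0² × sin(40°)² / (2 × 10.0) = 400.0 × 0.413176 / 20.0 = 8.26352 m
H = 8.26352 m / 1000.0 = 0.008264 km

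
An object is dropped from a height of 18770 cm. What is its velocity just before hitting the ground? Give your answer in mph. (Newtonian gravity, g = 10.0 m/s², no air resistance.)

h = 18770 cm × 0.01 = 187.7 m
v = √(2gh) = √(2 × 10.0 × 187.7) = 61.2699 m/s
v = 61.2699 m/s / 0.44704 = 137.1 mph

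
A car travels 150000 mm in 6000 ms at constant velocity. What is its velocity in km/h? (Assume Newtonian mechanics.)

d = 150000 mm × 0.001 = 150.0 m
t = 6000 ms × 0.001 = 6.0 s
v = d / t = 150.0 / 6.0 = 25.0 m/s
v = 25.0 m/s / 0.2777777777777778 = 90.0 km/h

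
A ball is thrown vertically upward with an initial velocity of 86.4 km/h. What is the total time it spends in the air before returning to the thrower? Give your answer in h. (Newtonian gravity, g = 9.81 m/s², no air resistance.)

v₀ = 86.4 km/h × 0.2777777777777778 = 24.0 m/s
t_total = 2 × v₀ / g = 2 × 24.0 / 9.81 = 4.89297 s
t_total = 4.89297 s / 3600.0 = 0.001359 h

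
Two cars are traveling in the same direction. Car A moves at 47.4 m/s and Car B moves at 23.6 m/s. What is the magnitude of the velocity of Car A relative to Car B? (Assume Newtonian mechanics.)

v_rel = |v_A - v_B| = |47.4 - 23.6| = 23.8 m/s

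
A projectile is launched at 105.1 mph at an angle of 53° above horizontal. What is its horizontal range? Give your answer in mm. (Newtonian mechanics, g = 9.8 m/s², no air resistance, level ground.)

v₀ = 105.1 mph × 0.44704 = 46.9839 m/s
R = v₀² × sin(2θ) / g = 46.9839² × sin(2 × 53°) / 9.8 = 2207.49 × 0.961262 / 9.8 = 216.528 m
R = 216.528 m / 0.001 = 216500 mm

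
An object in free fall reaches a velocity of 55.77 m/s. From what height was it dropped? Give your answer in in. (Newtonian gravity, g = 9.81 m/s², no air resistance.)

h = v² / (2g) = 55.77² / (2 × 9.81) = 158.527 m
h = 158.527 m / 0.0254 = 6241 in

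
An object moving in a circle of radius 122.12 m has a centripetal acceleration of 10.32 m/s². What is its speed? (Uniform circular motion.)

v = √(a_c × r) = √(10.32 × 122.12) = 35.5 m/s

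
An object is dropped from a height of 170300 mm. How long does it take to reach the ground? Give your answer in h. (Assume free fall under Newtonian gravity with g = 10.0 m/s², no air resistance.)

h = 170300 mm × 0.001 = 170.3 m
t = √(2h/g) = √(2 × 170.3 / 10.0) = 5.83609 s
t = 5.83609 s / 3600.0 = 0.001621 h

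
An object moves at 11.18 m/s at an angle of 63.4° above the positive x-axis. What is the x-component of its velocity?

vₓ = v cos(θ) = 11.18 × cos(63.4°) = 5.01 m/s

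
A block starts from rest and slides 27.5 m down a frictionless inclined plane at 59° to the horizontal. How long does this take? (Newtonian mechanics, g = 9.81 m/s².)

a = g sin(θ) = 9.81 × sin(59°) = 8.4088 m/s²
t = √(2d/a) = √(2 × 27.5 / 8.4088) = 2.56 s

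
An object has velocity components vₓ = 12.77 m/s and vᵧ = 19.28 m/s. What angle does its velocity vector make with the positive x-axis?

θ = arctan(vᵧ/vₓ) = arctan(19.28/12.77) = 56.48°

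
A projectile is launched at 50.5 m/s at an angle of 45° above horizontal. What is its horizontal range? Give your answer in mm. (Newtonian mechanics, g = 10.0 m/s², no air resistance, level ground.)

R = v₀² × sin(2θ) / g = 50.5² × sin(2 × 45°) / 10.0 = 2550.25 × 1.0 / 10.0 = 255.025 m
R = 255.025 m / 0.001 = 255000 mm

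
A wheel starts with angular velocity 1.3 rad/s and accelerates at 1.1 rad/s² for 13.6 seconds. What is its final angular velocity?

ω = ω₀ + αt = 1.3 + 1.1 × 13.6 = 16.26 rad/s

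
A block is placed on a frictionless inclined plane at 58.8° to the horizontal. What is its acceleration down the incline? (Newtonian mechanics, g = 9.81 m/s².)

a = g sin(θ) = 9.81 × sin(58.8°) = 9.81 × 0.8554 = 8.39 m/s²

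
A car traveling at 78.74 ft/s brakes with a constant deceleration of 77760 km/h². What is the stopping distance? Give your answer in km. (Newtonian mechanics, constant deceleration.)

v₀ = 78.74 ft/s × 0.3048 = 24.0 m/s
a = 77760 km/h² × 7.716049382716049e-05 = 6.0 m/s²
d = v₀² / (2a) = 24.0² / (2 × 6.0) = 576.0 / 12.0 = 48.0 m
d = 48.0 m / 1000.0 = 0.048 km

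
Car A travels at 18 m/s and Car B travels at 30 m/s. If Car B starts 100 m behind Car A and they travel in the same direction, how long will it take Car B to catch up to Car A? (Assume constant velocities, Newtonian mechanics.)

Relative speed: v_rel = 30 - 18 = 12 m/s
Time to catch: t = d₀/v_rel = 100/12 = 8.33 s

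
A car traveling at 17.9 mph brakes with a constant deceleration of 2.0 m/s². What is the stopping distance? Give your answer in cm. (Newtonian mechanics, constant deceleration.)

v₀ = 17.9 mph × 0.44704 = 8.00202 m/s
d = v₀² / (2a) = 8.00202² / (2 × 2.0) = 64.0323 / 4.0 = 16.0081 m
d = 16.0081 m / 0.01 = 1601 cm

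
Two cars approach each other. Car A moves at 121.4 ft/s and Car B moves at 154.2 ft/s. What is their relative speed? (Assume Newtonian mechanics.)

v_rel = v_A + v_B = 121.4 + 154.2 = 275.6 ft/s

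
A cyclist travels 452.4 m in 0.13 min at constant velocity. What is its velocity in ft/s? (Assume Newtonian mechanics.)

t = 0.13 min × 60.0 = 7.8 s
v = d / t = 452.4 / 7.8 = 58.0 m/s
v = 58.0 m/s / 0.3048 = 190.3 ft/s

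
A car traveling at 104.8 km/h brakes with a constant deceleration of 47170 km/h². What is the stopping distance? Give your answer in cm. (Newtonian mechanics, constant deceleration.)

v₀ = 104.8 km/h × 0.2777777777777778 = 29.1111 m/s
a = 47170 km/h² × 7.716049382716049e-05 = 3.63966 m/s²
d = v₀² / (2a) = 29.1111² / (2 × 3.63966) = 847.456 / 7.27932 = 116.42 m
d = 116.42 m / 0.01 = 11640 cm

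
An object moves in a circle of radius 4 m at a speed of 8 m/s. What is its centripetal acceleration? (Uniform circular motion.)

a_c = v²/r = 8²/4 = 64/4 = 16.0 m/s²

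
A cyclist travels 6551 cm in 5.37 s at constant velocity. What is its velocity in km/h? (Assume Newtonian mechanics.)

d = 6551 cm × 0.01 = 65.51 m
v = d / t = 65.51 / 5.37 = 12.1993 m/s
v = 12.1993 m/s / 0.2777777777777778 = 43.92 km/h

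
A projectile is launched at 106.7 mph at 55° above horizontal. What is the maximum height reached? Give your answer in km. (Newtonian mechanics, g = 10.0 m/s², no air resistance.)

v₀ = 106.7 mph × 0.44704 = 47.6992 m/s
H = v₀² × sin²(θ) / (2g) = 47.6992² × sin(55°)² / (2 × 10.0) = 2275.21 × 0.67101 / 20.0 = 76.3344 m
H = 76.3344 m / 1000.0 = 0.07633 km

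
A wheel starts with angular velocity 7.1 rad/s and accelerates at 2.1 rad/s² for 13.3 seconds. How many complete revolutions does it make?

θ = ω₀t + ½αt² = 7.1×13.3 + ½×2.1×13.3² = 280.1645 rad
Total revolutions = θ/(2π) = 280.1645/(2π) = 44.59
Complete revolutions = ⌊44.59⌋ = 44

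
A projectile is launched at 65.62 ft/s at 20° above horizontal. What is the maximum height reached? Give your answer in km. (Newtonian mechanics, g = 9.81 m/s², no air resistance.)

v₀ = 65.62 ft/s × 0.3048 = 20.001 m/s
H = v₀² × sin²(θ) / (2g) = 20.001² × sin(20°)² / (2 × 9.81) = 400.04 × 0.116978 / 19.62 = 2.38511 m
H = 2.38511 m / 1000.0 = 0.002385 km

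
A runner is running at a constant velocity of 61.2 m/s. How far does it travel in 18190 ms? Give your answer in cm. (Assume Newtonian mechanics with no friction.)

t = 18190 ms × 0.001 = 18.19 s
d = v × t = 61.2 × 18.19 = 1113.23 m
d = 1113.23 m / 0.01 = 111300 cm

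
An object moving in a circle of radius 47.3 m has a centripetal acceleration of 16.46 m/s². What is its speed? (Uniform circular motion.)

v = √(a_c × r) = √(16.46 × 47.3) = 27.9 m/s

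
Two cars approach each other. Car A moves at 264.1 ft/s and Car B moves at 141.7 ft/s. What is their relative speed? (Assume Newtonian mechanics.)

v_rel = v_A + v_B = 264.1 + 141.7 = 405.8 ft/s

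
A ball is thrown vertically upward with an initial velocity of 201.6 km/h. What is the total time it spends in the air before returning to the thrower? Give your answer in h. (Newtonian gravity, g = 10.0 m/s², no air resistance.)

v₀ = 201.6 km/h × 0.2777777777777778 = 56.0 m/s
t_total = 2 × v₀ / g = 2 × 56.0 / 10.0 = 11.2 s
t_total = 11.2 s / 3600.0 = 0.003111 h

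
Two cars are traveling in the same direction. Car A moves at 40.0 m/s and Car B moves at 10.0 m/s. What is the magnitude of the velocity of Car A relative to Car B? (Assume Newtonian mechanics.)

v_rel = |v_A - v_B| = |40.0 - 10.0| = 30.0 m/s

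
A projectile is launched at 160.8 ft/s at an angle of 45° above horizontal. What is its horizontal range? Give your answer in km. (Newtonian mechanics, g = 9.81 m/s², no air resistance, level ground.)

v₀ = 160.8 ft/s × 0.3048 = 49.0118 m/s
R = v₀² × sin(2θ) / g = 49.0118² × sin(2 × 45°) / 9.81 = 2402.16 × 1.0 / 9.81 = 244.869 m
R = 244.869 m / 1000.0 = 0.2449 km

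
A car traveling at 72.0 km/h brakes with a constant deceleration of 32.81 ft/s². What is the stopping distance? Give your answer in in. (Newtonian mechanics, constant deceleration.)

v₀ = 72.0 km/h × 0.2777777777777778 = 20.0 m/s
a = 32.81 ft/s² × 0.3048 = 10.0005 m/s²
d = v₀² / (2a) = 20.0² / (2 × 10.0005) = 400.0 / 20.001 = 19.999 m
d = 19.999 m / 0.0254 = 787.4 in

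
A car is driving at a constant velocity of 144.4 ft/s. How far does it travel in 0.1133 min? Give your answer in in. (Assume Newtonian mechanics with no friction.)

v = 144.4 ft/s × 0.3048 = 44.0131 m/s
t = 0.1133 min × 60.0 = 6.798 s
d = v × t = 44.0131 × 6.798 = 299.201 m
d = 299.201 m / 0.0254 = 11780 in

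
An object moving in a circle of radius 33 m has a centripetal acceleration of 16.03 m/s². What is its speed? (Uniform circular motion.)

v = √(a_c × r) = √(16.03 × 33) = 23.0 m/s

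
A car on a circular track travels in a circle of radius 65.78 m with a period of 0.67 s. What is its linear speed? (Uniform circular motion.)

v = 2πr/T = 2π×65.78/0.67 = 616.88 m/s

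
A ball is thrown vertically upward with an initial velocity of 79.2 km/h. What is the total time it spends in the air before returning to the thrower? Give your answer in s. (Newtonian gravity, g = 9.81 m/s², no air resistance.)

v₀ = 79.2 km/h × 0.2777777777777778 = 22.0 m/s
t_total = 2 × v₀ / g = 2 × 22.0 / 9.81 = 4.485 s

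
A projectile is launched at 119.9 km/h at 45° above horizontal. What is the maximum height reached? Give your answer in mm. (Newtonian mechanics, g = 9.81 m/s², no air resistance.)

v₀ = 119.9 km/h × 0.2777777777777778 = 33.3056 m/s
H = v₀² × sin²(θ) / (2g) = 33.3056² × sin(45°)² / (2 × 9.81) = 1109.26 × 0.5 / 19.62 = 28.2686 m
H = 28.2686 m / 0.001 = 28270 mm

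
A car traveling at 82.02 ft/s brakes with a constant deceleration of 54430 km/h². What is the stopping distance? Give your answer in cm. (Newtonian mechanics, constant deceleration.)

v₀ = 82.02 ft/s × 0.3048 = 24.9997 m/s
a = 54430 km/h² × 7.716049382716049e-05 = 4.19985 m/s²
d = v₀² / (2a) = 24.9997² / (2 × 4.19985) = 624.985 / 8.3997 = 74.4056 m
d = 74.4056 m / 0.01 = 7441 cm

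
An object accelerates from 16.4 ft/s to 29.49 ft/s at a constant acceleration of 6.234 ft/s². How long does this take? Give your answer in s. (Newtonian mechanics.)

v₀ = 16.4 ft/s × 0.3048 = 4.99872 m/s
v = 29.49 ft/s × 0.3048 = 8.98855 m/s
a = 6.234 ft/s² × 0.3048 = 1.90012 m/s²
t = (v - v₀) / a = (8.98855 - 4.99872) / 1.90012 = 2.1 s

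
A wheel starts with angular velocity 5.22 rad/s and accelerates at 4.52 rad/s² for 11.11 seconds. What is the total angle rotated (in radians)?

θ = ω₀t + ½αt² = 5.22×11.11 + ½×4.52×11.11² = 336.95 rad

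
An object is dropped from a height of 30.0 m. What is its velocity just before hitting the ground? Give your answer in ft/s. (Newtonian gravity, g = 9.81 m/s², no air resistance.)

v = √(2gh) = √(2 × 9.81 × 30.0) = 24.2611 m/s
v = 24.2611 m/s / 0.3048 = 79.6 ft/s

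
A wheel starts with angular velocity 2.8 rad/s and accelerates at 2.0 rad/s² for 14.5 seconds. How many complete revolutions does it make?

θ = ω₀t + ½αt² = 2.8×14.5 + ½×2.0×14.5² = 250.85 rad
Total revolutions = θ/(2π) = 250.85/(2π) = 39.92
Complete revolutions = ⌊39.92⌋ = 39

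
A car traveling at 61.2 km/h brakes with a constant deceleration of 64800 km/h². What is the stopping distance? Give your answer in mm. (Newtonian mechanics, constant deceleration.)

v₀ = 61.2 km/h × 0.2777777777777778 = 17.0 m/s
a = 64800 km/h² × 7.716049382716049e-05 = 5.0 m/s²
d = v₀² / (2a) = 17.0² / (2 × 5.0) = 289.0 / 10.0 = 28.9 m
d = 28.9 m / 0.001 = 28900 mm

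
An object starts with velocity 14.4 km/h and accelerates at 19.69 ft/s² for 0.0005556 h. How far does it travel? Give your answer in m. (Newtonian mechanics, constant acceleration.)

v₀ = 14.4 km/h × 0.2777777777777778 = 4.0 m/s
a = 19.69 ft/s² × 0.3048 = 6.00151 m/s²
t = 0.0005556 h × 3600.0 = 2.00016 s
d = v₀ × t + ½ × a × t² = 4.0 × 2.00016 + 0.5 × 6.00151 × 2.00016² = 20.01 m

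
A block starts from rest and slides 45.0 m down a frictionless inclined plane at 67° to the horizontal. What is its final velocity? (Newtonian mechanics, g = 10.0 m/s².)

a = g sin(θ) = 10.0 × sin(67°) = 9.205 m/s²
v = √(2ad) = √(2 × 9.205 × 45.0) = 28.78 m/s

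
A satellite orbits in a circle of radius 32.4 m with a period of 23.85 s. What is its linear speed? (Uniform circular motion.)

v = 2πr/T = 2π×32.4/23.85 = 8.54 m/s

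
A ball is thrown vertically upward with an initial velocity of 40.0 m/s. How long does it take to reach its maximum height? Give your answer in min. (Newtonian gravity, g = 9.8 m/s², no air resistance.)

t_up = v₀ / g = 40.0 / 9.8 = 4.08163 s
t_up = 4.08163 s / 60.0 = 0.06803 min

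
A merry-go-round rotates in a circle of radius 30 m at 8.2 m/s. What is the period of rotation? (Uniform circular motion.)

T = 2πr/v = 2π×30/8.2 = 22.99 s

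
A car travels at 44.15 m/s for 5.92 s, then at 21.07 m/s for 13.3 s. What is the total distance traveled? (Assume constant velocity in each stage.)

d₁ = v₁t₁ = 44.15 × 5.92 = 261.368 m
d₂ = v₂t₂ = 21.07 × 13.3 = 280.231 m
d_total = 261.368 + 280.231 = 541.6 m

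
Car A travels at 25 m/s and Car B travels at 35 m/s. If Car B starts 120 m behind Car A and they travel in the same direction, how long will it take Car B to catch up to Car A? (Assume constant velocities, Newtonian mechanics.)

Relative speed: v_rel = 35 - 25 = 10 m/s
Time to catch: t = d₀/v_rel = 120/10 = 12.0 s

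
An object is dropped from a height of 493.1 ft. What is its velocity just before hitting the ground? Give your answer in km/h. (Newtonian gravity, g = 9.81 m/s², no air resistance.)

h = 493.1 ft × 0.3048 = 150.297 m
v = √(2gh) = √(2 × 9.81 × 150.297) = 54.3031 m/s
v = 54.3031 m/s / 0.2777777777777778 = 195.5 km/h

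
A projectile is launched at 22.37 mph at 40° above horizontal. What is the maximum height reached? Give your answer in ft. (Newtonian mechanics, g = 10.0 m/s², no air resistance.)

v₀ = 22.37 mph × 0.44704 = 10.0003 m/s
H = v₀² × sin²(θ) / (2g) = 10.0003² × sin(40°)² / (2 × 10.0) = 100.006 × 0.413176 / 20.0 = 2.066 m
H = 2.066 m / 0.3048 = 6.778 ft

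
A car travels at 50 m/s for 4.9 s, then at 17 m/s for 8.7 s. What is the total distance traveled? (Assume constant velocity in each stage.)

d₁ = v₁t₁ = 50 × 4.9 = 245.0 m
d₂ = v₂t₂ = 17 × 8.7 = 147.9 m
d_total = 245.0 + 147.9 = 392.9 m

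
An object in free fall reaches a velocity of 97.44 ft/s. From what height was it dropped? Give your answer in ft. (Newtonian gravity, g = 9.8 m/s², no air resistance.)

v = 97.44 ft/s × 0.3048 = 29.6997 m/s
h = v² / (2g) = 29.6997² / (2 × 9.8) = 45.0037 m
h = 45.0037 m / 0.3048 = 147.6 ft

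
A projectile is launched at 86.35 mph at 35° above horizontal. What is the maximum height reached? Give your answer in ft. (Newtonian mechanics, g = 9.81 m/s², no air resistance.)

v₀ = 86.35 mph × 0.44704 = 38.6019 m/s
H = v₀² × sin²(θ) / (2g) = 38.6019² × sin(35°)² / (2 × 9.81) = 1490.11 × 0.32899 / 19.62 = 24.9863 m
H = 24.9863 m / 0.3048 = 81.98 ft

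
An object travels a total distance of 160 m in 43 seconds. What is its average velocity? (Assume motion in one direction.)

v_avg = Δd / Δt = 160 / 43 = 3.72 m/s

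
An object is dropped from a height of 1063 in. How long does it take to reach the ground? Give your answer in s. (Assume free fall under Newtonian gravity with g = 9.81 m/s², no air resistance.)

h = 1063 in × 0.0254 = 27.0002 m
t = √(2h/g) = √(2 × 27.0002 / 9.81) = 2.346 s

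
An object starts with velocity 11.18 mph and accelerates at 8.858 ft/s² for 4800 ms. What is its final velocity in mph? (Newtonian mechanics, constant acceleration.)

v₀ = 11.18 mph × 0.44704 = 4.99791 m/s
a = 8.858 ft/s² × 0.3048 = 2.69992 m/s²
t = 4800 ms × 0.001 = 4.8 s
v = v₀ + a × t = 4.99791 + 2.69992 × 4.8 = 17.9575 m/s
v = 17.9575 m/s / 0.44704 = 40.17 mph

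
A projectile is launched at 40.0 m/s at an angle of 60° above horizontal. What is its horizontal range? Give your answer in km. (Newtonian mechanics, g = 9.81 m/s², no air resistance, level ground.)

R = v₀² × sin(2θ) / g = 40.0² × sin(2 × 60°) / 9.81 = 1600.0 × 0.866025 / 9.81 = 141.248 m
R = 141.248 m / 1000.0 = 0.1412 km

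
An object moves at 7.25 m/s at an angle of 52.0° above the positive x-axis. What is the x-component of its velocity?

vₓ = v cos(θ) = 7.25 × cos(52.0°) = 4.46 m/s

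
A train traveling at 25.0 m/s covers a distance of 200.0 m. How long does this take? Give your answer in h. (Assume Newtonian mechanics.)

t = d / v = 200.0 / 25.0 = 8.0 s
t = 8.0 s / 3600.0 = 0.002222 h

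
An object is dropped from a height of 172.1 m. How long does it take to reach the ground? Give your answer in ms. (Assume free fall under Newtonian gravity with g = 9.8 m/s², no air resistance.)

t = √(2h/g) = √(2 × 172.1 / 9.8) = 5.92642 s
t = 5.92642 s / 0.001 = 5926 ms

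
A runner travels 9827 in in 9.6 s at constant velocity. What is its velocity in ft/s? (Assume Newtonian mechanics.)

d = 9827 in × 0.0254 = 249.606 m
v = d / t = 249.606 / 9.6 = 26.0006 m/s
v = 26.0006 m/s / 0.3048 = 85.3 ft/s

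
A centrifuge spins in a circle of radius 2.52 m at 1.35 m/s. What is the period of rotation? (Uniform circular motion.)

T = 2πr/v = 2π×2.52/1.35 = 11.73 s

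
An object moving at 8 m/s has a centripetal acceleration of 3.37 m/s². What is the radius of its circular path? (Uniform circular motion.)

r = v²/a_c = 8²/3.37 = 18.99 m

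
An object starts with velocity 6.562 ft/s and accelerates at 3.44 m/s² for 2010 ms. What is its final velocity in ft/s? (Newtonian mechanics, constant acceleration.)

v₀ = 6.562 ft/s × 0.3048 = 2.0001 m/s
t = 2010 ms × 0.001 = 2.01 s
v = v₀ + a × t = 2.0001 + 3.44 × 2.01 = 8.9145 m/s
v = 8.9145 m/s / 0.3048 = 29.25 ft/s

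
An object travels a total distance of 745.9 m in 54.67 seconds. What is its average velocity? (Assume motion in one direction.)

v_avg = Δd / Δt = 745.9 / 54.67 = 13.64 m/s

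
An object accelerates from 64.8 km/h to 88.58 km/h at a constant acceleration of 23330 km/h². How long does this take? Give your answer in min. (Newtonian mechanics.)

v₀ = 64.8 km/h × 0.2777777777777778 = 18.0 m/s
v = 88.58 km/h × 0.2777777777777778 = 24.6056 m/s
a = 23330 km/h² × 7.716049382716049e-05 = 1.80015 m/s²
t = (v - v₀) / a = (24.6056 - 18.0) / 1.80015 = 3.66947 s
t = 3.66947 s / 60.0 = 0.06116 min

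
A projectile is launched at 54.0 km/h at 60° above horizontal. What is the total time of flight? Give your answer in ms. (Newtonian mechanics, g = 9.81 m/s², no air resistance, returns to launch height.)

v₀ = 54.0 km/h × 0.2777777777777778 = 15.0 m/s
T = 2 × v₀ × sin(θ) / g = 2 × 15.0 × sin(60°) / 9.81 = 2 × 15.0 × 0.866025 / 9.81 = 2.64839 s
T = 2.64839 s / 0.001 = 2648 ms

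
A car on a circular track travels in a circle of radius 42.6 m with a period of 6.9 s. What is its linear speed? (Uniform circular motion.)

v = 2πr/T = 2π×42.6/6.9 = 38.79 m/s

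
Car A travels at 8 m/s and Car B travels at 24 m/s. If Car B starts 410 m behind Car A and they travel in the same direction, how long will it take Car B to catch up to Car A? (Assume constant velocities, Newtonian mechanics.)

Relative speed: v_rel = 24 - 8 = 16 m/s
Time to catch: t = d₀/v_rel = 410/16 = 25.62 s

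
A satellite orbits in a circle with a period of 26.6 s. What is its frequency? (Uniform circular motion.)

f = 1/T = 1/26.6 = 0.0376 Hz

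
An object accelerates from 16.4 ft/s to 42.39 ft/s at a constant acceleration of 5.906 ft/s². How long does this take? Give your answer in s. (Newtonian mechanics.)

v₀ = 16.4 ft/s × 0.3048 = 4.99872 m/s
v = 42.39 ft/s × 0.3048 = 12.9205 m/s
a = 5.906 ft/s² × 0.3048 = 1.80015 m/s²
t = (v - v₀) / a = (12.9205 - 4.99872) / 1.80015 = 4.401 s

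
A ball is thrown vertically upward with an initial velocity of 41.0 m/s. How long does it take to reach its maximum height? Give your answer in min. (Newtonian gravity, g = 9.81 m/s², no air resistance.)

t_up = v₀ / g = 41.0 / 9.81 = 4.17941 s
t_up = 4.17941 s / 60.0 = 0.06966 min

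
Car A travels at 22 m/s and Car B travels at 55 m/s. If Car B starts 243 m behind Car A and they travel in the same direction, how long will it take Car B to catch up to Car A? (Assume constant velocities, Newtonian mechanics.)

Relative speed: v_rel = 55 - 22 = 33 m/s
Time to catch: t = d₀/v_rel = 243/33 = 7.36 s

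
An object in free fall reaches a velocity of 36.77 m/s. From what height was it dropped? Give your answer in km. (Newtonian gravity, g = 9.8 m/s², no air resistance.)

h = v² / (2g) = 36.77² / (2 × 9.8) = 68.9813 m
h = 68.9813 m / 1000.0 = 0.06898 km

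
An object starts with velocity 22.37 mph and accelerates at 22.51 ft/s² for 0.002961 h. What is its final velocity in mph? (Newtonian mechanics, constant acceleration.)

v₀ = 22.37 mph × 0.44704 = 10.0003 m/s
a = 22.51 ft/s² × 0.3048 = 6.86105 m/s²
t = 0.002961 h × 3600.0 = 10.6596 s
v = v₀ + a × t = 10.0003 + 6.86105 × 10.6596 = 83.1363 m/s
v = 83.1363 m/s / 0.44704 = 186.0 mph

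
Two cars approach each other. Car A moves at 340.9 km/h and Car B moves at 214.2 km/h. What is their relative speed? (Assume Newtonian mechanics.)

v_rel = v_A + v_B = 340.9 + 214.2 = 555.1 km/h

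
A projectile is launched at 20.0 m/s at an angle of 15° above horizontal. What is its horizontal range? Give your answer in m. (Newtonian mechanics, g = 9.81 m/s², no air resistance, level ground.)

R = v₀² × sin(2θ) / g = 20.0² × sin(2 × 15°) / 9.81 = 400.0 × 0.5 / 9.81 = 20.39 m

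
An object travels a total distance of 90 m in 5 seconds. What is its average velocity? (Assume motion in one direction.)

v_avg = Δd / Δt = 90 / 5 = 18.0 m/s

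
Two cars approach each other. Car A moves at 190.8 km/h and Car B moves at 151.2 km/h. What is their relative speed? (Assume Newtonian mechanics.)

v_rel = v_A + v_B = 190.8 + 151.2 = 342.0 km/h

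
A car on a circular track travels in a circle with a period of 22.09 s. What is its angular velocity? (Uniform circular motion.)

ω = 2π/T = 2π/22.09 = 0.2844 rad/s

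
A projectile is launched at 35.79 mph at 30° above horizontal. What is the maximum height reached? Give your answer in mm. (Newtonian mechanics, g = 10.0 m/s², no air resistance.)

v₀ = 35.79 mph × 0.44704 = 15.9996 m/s
H = v₀² × sin²(θ) / (2g) = 15.9996² × sin(30°)² / (2 × 10.0) = 255.987 × 0.25 / 20.0 = 3.19984 m
H = 3.19984 m / 0.001 = 3200 mm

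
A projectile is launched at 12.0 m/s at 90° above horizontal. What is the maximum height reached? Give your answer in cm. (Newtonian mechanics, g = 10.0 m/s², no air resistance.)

H = v₀² × sin²(θ) / (2g) = 12.0² × sin(90°)² / (2 × 10.0) = 144.0 × 1.0 / 20.0 = 7.2 m
H = 7.2 m / 0.01 = 720.0 cm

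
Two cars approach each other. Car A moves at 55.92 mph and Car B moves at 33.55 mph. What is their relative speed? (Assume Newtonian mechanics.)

v_rel = v_A + v_B = 55.92 + 33.55 = 89.47 mph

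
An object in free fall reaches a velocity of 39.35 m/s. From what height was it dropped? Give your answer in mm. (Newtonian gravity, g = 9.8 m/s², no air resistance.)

h = v² / (2g) = 39.35² / (2 × 9.8) = 79.0011 m
h = 79.0011 m / 0.001 = 79000 mm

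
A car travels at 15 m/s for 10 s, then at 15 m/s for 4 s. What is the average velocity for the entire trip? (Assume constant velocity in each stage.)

d₁ = v₁t₁ = 15 × 10 = 150 m
d₂ = v₂t₂ = 15 × 4 = 60 m
d_total = 210 m, t_total = 14 s
v_avg = d_total/t_total = 210/14 = 15.0 m/s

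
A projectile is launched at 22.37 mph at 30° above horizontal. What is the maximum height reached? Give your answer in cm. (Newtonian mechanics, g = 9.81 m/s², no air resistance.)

v₀ = 22.37 mph × 0.44704 = 10.0003 m/s
H = v₀² × sin²(θ) / (2g) = 10.0003² × sin(30°)² / (2 × 9.81) = 100.006 × 0.25 / 19.62 = 1.27429 m
H = 1.27429 m / 0.01 = 127.4 cm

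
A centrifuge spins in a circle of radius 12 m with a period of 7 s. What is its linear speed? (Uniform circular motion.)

v = 2πr/T = 2π×12/7 = 10.77 m/s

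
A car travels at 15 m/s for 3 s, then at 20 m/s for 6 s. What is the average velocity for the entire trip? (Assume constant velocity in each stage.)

d₁ = v₁t₁ = 15 × 3 = 45 m
d₂ = v₂t₂ = 20 × 6 = 120 m
d_total = 165 m, t_total = 9 s
v_avg = d_total/t_total = 165/9 = 18.33 m/s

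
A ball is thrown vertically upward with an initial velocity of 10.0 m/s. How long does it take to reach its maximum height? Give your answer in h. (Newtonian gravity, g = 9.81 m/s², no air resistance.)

t_up = v₀ / g = 10.0 / 9.81 = 1.01937 s
t_up = 1.01937 s / 3600.0 = 0.0002832 h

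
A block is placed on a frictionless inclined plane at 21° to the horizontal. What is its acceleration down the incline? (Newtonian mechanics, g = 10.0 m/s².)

a = g sin(θ) = 10.0 × sin(21°) = 10.0 × 0.3584 = 3.58 m/s²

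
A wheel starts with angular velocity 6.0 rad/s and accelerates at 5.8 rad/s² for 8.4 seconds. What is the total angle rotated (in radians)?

θ = ω₀t + ½αt² = 6.0×8.4 + ½×5.8×8.4² = 255.02 rad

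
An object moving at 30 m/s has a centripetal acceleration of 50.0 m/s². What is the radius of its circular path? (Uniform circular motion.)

r = v²/a_c = 30²/50.0 = 18.0 m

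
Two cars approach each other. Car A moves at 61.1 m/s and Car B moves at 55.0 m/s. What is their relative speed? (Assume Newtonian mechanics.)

v_rel = v_A + v_B = 61.1 + 55.0 = 116.1 m/s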